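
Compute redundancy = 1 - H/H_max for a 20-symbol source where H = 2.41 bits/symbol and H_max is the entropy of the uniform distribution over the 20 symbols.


H_max = log2(K) = log2(20) = 4.3219 bits/symbol. Redundancy = 1 - H/H_max = 1 - 2.41/4.3219 = 1 - 0.5576 = 0.4424

0.4424


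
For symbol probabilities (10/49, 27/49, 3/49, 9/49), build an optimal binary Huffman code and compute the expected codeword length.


Huffman construction (repeatedly merge the two least-probable nodes; each merge adds 1 bit to every symbol beneath it): 3/49 + 9/49 = 12/49; 10/49 + 12/49 = 22/49; 22/49 + 27/49 = 1. Resulting codeword lengths (in the order the probabilities were given): (2, 1, 3, 3). L_avg = sum(p_i * l_i) = 10/49*2 + 27/49*1 + 3/49*3 + 9/49*3 = 83/49 = 1.6939

1.6939 bits


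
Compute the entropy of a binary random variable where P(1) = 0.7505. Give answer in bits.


H = -p*log2(p) - (1-p)*log2(1-p). -0.7505*log2(0.7505) = 0.310764; -0.2495*log2(0.2495) = 0.499721. H = 0.310764 + 0.499721 = 0.8105

0.8105 bits


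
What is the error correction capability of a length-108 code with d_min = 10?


Correction capability = floor((d-1)/2) = floor((10-1)/2) = 4

4 errors


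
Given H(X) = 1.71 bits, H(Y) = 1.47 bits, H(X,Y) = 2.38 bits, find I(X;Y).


I(X;Y) = H(X) + H(Y) - H(X,Y) = 1.71 + 1.47 - 2.38 = 0.8

0.8 bits


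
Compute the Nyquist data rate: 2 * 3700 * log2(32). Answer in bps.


Rate = 2 * B * log2(M) = 2 * 3700 * 5.0 = 37000.0

37000.0 bps


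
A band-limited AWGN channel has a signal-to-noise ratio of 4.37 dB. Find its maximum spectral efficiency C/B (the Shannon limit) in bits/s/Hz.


SNR_linear = 10^(4.37/10) = 2.7353; C/B = log2(1 + SNR_linear) = log2(1 + 2.7353) = 1.9012

1.9012 bits/s/Hz


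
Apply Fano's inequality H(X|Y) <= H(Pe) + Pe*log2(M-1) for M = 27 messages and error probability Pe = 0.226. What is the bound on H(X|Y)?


H(Pe) = -Pe*log2(Pe) - (1-Pe)*log2(1-Pe) = -0.226*log2(0.226) - 0.774*log2(0.774) = 0.484907 + 0.286066 = 0.771. Pe*log2(M-1) = 0.226*log2(26) = 1.062299. Bound = H(Pe) + Pe*log2(M-1) = 0.484907 + 0.286066 + 1.062299 = 1.8333

1.8333 bits


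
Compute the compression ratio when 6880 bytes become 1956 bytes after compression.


Ratio = original / compressed = 6880 / 1956 = 3.5174

3.5174


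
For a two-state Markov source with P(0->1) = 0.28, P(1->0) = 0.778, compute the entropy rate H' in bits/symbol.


Stationary distribution: pi_0 = p10/(p01+p10) = 0.7353, pi_1 = 0.2647. Entropy rate H' = pi_0*H(p01) + pi_1*H(p10) = 0.7353*0.8555 + 0.2647*0.7638 = 0.8312

0.8312 bits/symbol


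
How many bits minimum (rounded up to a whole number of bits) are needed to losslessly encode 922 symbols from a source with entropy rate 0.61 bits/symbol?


Minimum bits >= n * H = 922 * 0.61 = 562.42, rounded up to a whole number of bits = 563

563 bits


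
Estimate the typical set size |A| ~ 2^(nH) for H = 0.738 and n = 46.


log2|A_typical| = nH = 46 * 0.738 = 33.948, so |A_typical| ~ 2^33.948 = 1.657e+10

1.657e+10


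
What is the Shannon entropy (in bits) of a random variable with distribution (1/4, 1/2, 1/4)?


H = -sum(p_i * log2(p_i)). Terms: -(1/4)*log2(1/4) = 0.500000; -(1/2)*log2(1/2) = 0.500000; -(1/4)*log2(1/4) = 0.500000. H = 0.500000 + 0.500000 + 0.500000 = 1.5

1.5 bits


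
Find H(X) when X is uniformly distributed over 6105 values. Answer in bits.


H = log2(n) = log2(6105) = 12.5758

12.5758 bits


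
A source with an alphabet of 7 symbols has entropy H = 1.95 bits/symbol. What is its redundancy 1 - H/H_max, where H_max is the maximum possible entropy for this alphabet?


H_max = log2(K) = log2(7) = 2.8074 bits/symbol. Redundancy = 1 - H/H_max = 1 - 1.95/2.8074 = 1 - 0.6946 = 0.3054

0.3054


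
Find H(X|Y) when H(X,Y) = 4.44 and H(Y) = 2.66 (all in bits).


H(X|Y) = H(X,Y) - H(Y) = 4.44 - 2.66 = 1.78

1.78 bits


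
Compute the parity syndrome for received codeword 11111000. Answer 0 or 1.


Syndrome = XOR of all bits = 1 XOR 1 XOR 1 XOR 1 XOR 1 XOR 0 XOR 0 XOR 0 = 1

1


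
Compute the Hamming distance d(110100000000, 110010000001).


Count differing positions: . . . ^ ^ . . . . . . ^ = 3 differences

3


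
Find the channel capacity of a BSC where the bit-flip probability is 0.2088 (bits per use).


H(p) = -p*log2(p) - (1-p)*log2(1-p) = -0.2088*log2(0.2088) - 0.7912*log2(0.7912) = 0.471848 + 0.267335 = 0.7392. C = 1 - H(p) = 1 - 0.7392 = 0.2608

0.2608 bits


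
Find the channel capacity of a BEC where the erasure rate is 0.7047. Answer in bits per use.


C = 1 - epsilon = 1 - 0.7047 = 0.2953

0.2953 bits


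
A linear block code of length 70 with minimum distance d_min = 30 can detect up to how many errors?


Detection capability = d_min - 1 = 30 - 1 = 29

29 errors


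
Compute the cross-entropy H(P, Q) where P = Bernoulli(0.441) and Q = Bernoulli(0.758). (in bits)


H(P,Q) = -p*log2(q) - (1-p)*log2(1-q). -0.441*log2(0.758) = 0.176281; -0.559*log2(0.242) = 1.144229. H(P,Q) = 0.176281 + 1.144229 = 1.3205

1.3205 bits


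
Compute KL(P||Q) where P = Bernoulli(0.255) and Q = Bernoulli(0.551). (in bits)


KL = p*log2(p/q) + (1-p)*log2((1-p)/(1-q)) = 0.255*log2(0.255/0.551) + 0.745*log2(0.745/0.449) = 0.2608

0.2608 bits


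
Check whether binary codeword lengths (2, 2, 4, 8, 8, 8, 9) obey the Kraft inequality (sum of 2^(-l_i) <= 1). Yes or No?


Kraft sum = sum(2^(-l_i)) = 0.5762, need <= 1. Result: satisfied (a binary prefix-free code with these lengths exists)

Yes


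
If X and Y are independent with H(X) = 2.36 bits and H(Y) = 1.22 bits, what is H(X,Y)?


For independent variables, H(X,Y) = H(X) + H(Y) = 2.36 + 1.22 = 3.58

3.58 bits


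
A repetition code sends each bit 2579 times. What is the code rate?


Rate = k/n = 1/2579

1/2579


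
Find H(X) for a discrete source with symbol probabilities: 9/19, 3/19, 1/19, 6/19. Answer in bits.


H = -sum(p_i * log2(p_i)). Terms: -(9/19)*log2(9/19) = 0.510633; -(3/19)*log2(3/19) = 0.420468; -(1/19)*log2(1/19) = 0.223575; -(6/19)*log2(6/19) = 0.525147. H = 0.510633 + 0.420468 + 0.223575 + 0.525147 = 1.6798

1.6798 bits


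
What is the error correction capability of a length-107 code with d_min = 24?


Correction capability = floor((d-1)/2) = floor((24-1)/2) = 11

11 errors


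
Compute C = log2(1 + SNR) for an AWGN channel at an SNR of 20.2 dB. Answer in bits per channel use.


SNR_linear = 10^(20.2/10) = 104.7129; C = log2(1 + SNR_linear) = log2(1 + 104.7129) = 6.724

6.724 bits/channel use


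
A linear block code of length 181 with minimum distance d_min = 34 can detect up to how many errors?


Detection capability = d_min - 1 = 34 - 1 = 33

33 errors


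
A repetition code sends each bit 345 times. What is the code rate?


Rate = k/n = 1/345

1/345


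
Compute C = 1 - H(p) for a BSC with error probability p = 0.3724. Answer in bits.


H(p) = -p*log2(p) - (1-p)*log2(1-p) = -0.3724*log2(0.3724) - 0.6276*log2(0.6276) = 0.530698 + 0.421799 = 0.9525. C = 1 - H(p) = 1 - 0.9525 = 0.0475

0.0475 bits


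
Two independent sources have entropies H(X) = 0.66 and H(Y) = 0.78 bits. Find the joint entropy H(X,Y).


For independent variables, H(X,Y) = H(X) + H(Y) = 0.66 + 0.78 = 1.44

1.44 bits


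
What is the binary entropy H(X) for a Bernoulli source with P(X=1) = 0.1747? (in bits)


H = -p*log2(p) - (1-p)*log2(1-p). -0.1747*log2(0.1747) = 0.439728; -0.8253*log2(0.8253) = 0.228616. H = 0.439728 + 0.228616 = 0.6683

0.6683 bits


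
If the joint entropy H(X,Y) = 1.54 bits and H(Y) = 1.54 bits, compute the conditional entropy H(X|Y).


H(X|Y) = H(X,Y) - H(Y) = 1.54 - 1.54 = 0.0

0.0 bits


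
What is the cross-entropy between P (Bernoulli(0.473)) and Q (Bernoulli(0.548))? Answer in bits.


H(P,Q) = -p*log2(q) - (1-p)*log2(1-q). -0.473*log2(0.548) = 0.410447; -0.527*log2(0.452) = 0.603734. H(P,Q) = 0.410447 + 0.603734 = 1.0142

1.0142 bits


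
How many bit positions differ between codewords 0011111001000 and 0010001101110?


Count differing positions: . . . ^ ^ ^ . ^ . . ^ ^ . = 6 differences

6


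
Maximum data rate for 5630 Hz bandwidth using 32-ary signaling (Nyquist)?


Rate = 2 * B * log2(M) = 2 * 5630 * 5.0 = 56300.0

56300.0 bps


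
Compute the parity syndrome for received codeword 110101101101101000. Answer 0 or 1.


Syndrome = XOR of all bits = 1 XOR 1 XOR 0 XOR 1 XOR 0 XOR 1 XOR 1 XOR 0 XOR 1 XOR 1 XOR 0 XOR 1 XOR 1 XOR 0 XOR 1 XOR 0 XOR 0 XOR 0 = 0

0


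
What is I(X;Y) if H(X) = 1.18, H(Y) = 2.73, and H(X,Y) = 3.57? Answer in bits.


I(X;Y) = H(X) + H(Y) - H(X,Y) = 1.18 + 2.73 - 3.57 = 0.34

0.34 bits


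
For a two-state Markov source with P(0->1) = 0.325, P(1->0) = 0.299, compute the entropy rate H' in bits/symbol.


Stationary distribution: pi_0 = p10/(p01+p10) = 0.4792, pi_1 = 0.5208. Entropy rate H' = pi_0*H(p01) + pi_1*H(p10) = 0.4792*0.9097 + 0.5208*0.8801 = 0.8943

0.8943 bits/symbol


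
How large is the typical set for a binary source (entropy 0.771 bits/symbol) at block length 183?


log2|A_typical| = nH = 183 * 0.771 = 141.093, so |A_typical| ~ 2^141.093 = 2.973e+42

2.973e+42


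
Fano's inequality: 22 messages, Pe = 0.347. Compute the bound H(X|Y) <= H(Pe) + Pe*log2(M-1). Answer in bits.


H(Pe) = -Pe*log2(Pe) - (1-Pe)*log2(1-Pe) = -0.347*log2(0.347) - 0.653*log2(0.653) = 0.529866 + 0.401494 = 0.9314. Pe*log2(M-1) = 0.347*log2(21) = 1.524134. Bound = H(Pe) + Pe*log2(M-1) = 0.529866 + 0.401494 + 1.524134 = 2.4555

2.4555 bits


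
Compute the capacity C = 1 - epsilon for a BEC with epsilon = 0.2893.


C = 1 - epsilon = 1 - 0.2893 = 0.7107

0.7107 bits


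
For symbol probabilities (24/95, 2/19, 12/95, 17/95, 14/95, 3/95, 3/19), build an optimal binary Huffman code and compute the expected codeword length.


Huffman construction (repeatedly merge the two least-probable nodes; each merge adds 1 bit to every symbol beneath it): 3/95 + 2/19 = 13/95; 12/95 + 13/95 = 5/19; 14/95 + 3/19 = 29/95; 17/95 + 24/95 = 41/95; 5/19 + 29/95 = 54/95; 41/95 + 54/95 = 1. Resulting codeword lengths (in the order the probabilities were given): (2, 4, 3, 2, 3, 4, 3). L_avg = sum(p_i * l_i) = 24/95*2 + 2/19*4 + 12/95*3 + 17/95*2 + 14/95*3 + 3/95*4 + 3/19*3 = 257/95 = 2.7053

2.7053 bits


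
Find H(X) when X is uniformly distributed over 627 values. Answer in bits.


H = log2(n) = log2(627) = 9.2923

9.2923 bits


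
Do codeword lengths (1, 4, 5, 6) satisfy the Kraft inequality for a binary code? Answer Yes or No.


Kraft sum = sum(2^(-l_i)) = 0.6094, need <= 1. Result: satisfied (a binary prefix-free code with these lengths exists)

Yes


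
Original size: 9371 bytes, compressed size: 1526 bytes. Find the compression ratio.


Ratio = original / compressed = 9371 / 1526 = 6.1409

6.1409


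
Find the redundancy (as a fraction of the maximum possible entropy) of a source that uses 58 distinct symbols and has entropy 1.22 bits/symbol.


H_max = log2(K) = log2(58) = 5.858 bits/symbol. Redundancy = 1 - H/H_max = 1 - 1.22/5.858 = 1 - 0.2083 = 0.7917

0.7917


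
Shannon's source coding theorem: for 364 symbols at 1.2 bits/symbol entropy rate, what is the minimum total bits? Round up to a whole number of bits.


Minimum bits >= n * H = 364 * 1.2 = 436.8, rounded up to a whole number of bits = 437

437 bits


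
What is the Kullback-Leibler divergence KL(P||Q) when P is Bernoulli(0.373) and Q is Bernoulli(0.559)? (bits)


KL = p*log2(p/q) + (1-p)*log2((1-p)/(1-q)) = 0.373*log2(0.373/0.559) + 0.627*log2(0.627/0.441) = 0.1006

0.1006 bits


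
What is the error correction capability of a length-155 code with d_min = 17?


Correction capability = floor((d-1)/2) = floor((17-1)/2) = 8

8 errors


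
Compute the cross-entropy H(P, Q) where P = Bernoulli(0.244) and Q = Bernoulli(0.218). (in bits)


H(P,Q) = -p*log2(q) - (1-p)*log2(1-q). -0.244*log2(0.218) = 0.536214; -0.756*log2(0.782) = 0.268198. H(P,Q) = 0.536214 + 0.268198 = 0.8044

0.8044 bits


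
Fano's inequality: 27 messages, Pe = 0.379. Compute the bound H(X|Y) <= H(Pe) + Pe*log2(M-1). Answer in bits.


H(Pe) = -Pe*log2(Pe) - (1-Pe)*log2(1-Pe) = -0.379*log2(0.379) - 0.621*log2(0.621) = 0.530498 + 0.426835 = 0.9573. Pe*log2(M-1) = 0.379*log2(26) = 1.781467. Bound = H(Pe) + Pe*log2(M-1) = 0.530498 + 0.426835 + 1.781467 = 2.7388

2.7388 bits


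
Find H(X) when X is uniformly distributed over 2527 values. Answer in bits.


H = log2(n) = log2(2527) = 11.3032

11.3032 bits


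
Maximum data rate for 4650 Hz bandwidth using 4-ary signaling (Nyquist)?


Rate = 2 * B * log2(M) = 2 * 4650 * 2.0 = 18600.0

18600.0 bps


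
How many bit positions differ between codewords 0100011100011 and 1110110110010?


Count differing positions: ^ . ^ . ^ . ^ . ^ . . . ^ = 6 differences

6


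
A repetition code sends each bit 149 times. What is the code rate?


Rate = k/n = 1/149

1/149


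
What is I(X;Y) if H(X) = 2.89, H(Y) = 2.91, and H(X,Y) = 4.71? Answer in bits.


I(X;Y) = H(X) + H(Y) - H(X,Y) = 2.89 + 2.91 - 4.71 = 1.09

1.09 bits


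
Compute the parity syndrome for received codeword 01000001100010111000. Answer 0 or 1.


Syndrome = XOR of all bits = 0 XOR 1 XOR 0 XOR 0 XOR 0 XOR 0 XOR 0 XOR 1 XOR 1 XOR 0 XOR 0 XOR 0 XOR 1 XOR 0 XOR 1 XOR 1 XOR 1 XOR 0 XOR 0 XOR 0 = 1

1


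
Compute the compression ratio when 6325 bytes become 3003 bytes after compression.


Ratio = original / compressed = 6325 / 3003 = 2.1062

2.1062


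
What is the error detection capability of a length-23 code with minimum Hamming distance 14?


Detection capability = d_min - 1 = 14 - 1 = 13

13 errors


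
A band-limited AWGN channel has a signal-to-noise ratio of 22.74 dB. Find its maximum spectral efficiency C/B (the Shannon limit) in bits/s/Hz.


SNR_linear = 10^(22.74/10) = 187.9317; C/B = log2(1 + SNR_linear) = log2(1 + 187.9317) = 7.5617

7.5617 bits/s/Hz


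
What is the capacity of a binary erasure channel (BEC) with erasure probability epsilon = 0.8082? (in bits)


C = 1 - epsilon = 1 - 0.8082 = 0.1918

0.1918 bits


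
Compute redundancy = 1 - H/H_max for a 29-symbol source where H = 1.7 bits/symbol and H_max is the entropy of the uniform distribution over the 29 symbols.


H_max = log2(K) = log2(29) = 4.858 bits/symbol. Redundancy = 1 - H/H_max = 1 - 1.7/4.858 = 1 - 0.3499 = 0.6501

0.6501


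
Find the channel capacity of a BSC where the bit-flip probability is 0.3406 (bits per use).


H(p) = -p*log2(p) - (1-p)*log2(1-p) = -0.3406*log2(0.3406) - 0.6594*log2(0.6594) = 0.529241 + 0.396151 = 0.9254. C = 1 - H(p) = 1 - 0.9254 = 0.0746

0.0746 bits


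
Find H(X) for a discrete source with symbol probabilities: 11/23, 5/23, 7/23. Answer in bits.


H = -sum(p_i * log2(p_i)). Terms: -(11/23)*log2(11/23) = 0.508932; -(5/23)*log2(5/23) = 0.478616; -(7/23)*log2(7/23) = 0.522324. H = 0.508932 + 0.478616 + 0.522324 = 1.5099

1.5099 bits


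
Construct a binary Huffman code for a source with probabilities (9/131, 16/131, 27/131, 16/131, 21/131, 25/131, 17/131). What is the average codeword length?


Huffman construction (repeatedly merge the two least-probable nodes; each merge adds 1 bit to every symbol beneath it): 9/131 + 16/131 = 25/131; 16/131 + 17/131 = 33/131; 21/131 + 25/131 = 46/131; 25/131 + 27/131 = 52/131; 33/131 + 46/131 = 79/131; 52/131 + 79/131 = 1. Resulting codeword lengths (in the order the probabilities were given): (3, 3, 2, 3, 3, 3, 3). L_avg = sum(p_i * l_i) = 9/131*3 + 16/131*3 + 27/131*2 + 16/131*3 + 21/131*3 + 25/131*3 + 17/131*3 = 366/131 = 2.7939

2.7939 bits


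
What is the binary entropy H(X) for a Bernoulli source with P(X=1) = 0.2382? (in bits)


H = -p*log2(p) - (1-p)*log2(1-p). -0.2382*log2(0.2382) = 0.493016; -0.7618*log2(0.7618) = 0.299019. H = 0.493016 + 0.299019 = 0.792

0.792 bits


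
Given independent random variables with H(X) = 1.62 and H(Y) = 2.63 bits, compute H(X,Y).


For independent variables, H(X,Y) = H(X) + H(Y) = 1.62 + 2.63 = 4.25

4.25 bits


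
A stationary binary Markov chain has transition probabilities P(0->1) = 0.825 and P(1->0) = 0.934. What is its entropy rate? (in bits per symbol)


Stationary distribution: pi_0 = p10/(p01+p10) = 0.531, pi_1 = 0.469. Entropy rate H' = pi_0*H(p01) + pi_1*H(p10) = 0.531*0.669 + 0.469*0.3508 = 0.5198

0.5198 bits/symbol


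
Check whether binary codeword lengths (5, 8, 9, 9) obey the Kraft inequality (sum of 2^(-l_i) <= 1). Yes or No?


Kraft sum = sum(2^(-l_i)) = 0.0391, need <= 1. Result: satisfied (a binary prefix-free code with these lengths exists)

Yes


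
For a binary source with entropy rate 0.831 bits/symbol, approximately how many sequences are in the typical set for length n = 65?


log2|A_typical| = nH = 65 * 0.831 = 54.015, so |A_typical| ~ 2^54.015 = 1.820e+16

1.820e+16


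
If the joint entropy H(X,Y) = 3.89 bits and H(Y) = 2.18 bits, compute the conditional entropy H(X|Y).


H(X|Y) = H(X,Y) - H(Y) = 3.89 - 2.18 = 1.71

1.71 bits


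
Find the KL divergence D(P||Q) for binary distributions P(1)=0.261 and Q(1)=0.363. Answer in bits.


KL = p*log2(p/q) + (1-p)*log2((1-p)/(1-q)) = 0.261*log2(0.261/0.363) + 0.739*log2(0.739/0.637) = 0.0341

0.0341 bits


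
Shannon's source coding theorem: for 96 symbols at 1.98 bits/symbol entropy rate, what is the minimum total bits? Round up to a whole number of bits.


Minimum bits >= n * H = 96 * 1.98 = 190.08, rounded up to a whole number of bits = 191

191 bits


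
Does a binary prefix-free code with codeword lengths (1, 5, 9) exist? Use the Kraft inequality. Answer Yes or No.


Kraft sum = sum(2^(-l_i)) = 0.5332, need <= 1. Result: satisfied (a binary prefix-free code with these lengths exists)

Yes


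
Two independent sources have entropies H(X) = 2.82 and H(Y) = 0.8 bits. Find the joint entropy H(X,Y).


For independent variables, H(X,Y) = H(X) + H(Y) = 2.82 + 0.8 = 3.62

3.62 bits


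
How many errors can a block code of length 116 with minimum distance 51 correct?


Correction capability = floor((d-1)/2) = floor((51-1)/2) = 25

25 errors


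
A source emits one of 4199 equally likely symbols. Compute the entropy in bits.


H = log2(n) = log2(4199) = 12.0358

12.0358 bits


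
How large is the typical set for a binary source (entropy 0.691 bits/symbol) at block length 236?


log2|A_typical| = nH = 236 * 0.691 = 163.076, so |A_typical| ~ 2^163.076 = 1.232e+49

1.232e+49


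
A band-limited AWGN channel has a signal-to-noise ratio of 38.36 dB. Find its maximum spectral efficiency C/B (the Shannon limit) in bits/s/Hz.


SNR_linear = 10^(38.36/10) = 6854.8823; C/B = log2(1 + SNR_linear) = log2(1 + 6854.8823) = 12.7431

12.7431 bits/s/Hz


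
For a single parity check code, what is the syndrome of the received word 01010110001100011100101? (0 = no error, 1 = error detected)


Syndrome = XOR of all bits = 0 XOR 1 XOR 0 XOR 1 XOR 0 XOR 1 XOR 1 XOR 0 XOR 0 XOR 0 XOR 1 XOR 1 XOR 0 XOR 0 XOR 0 XOR 1 XOR 1 XOR 1 XOR 0 XOR 0 XOR 1 XOR 0 XOR 1 = 1

1


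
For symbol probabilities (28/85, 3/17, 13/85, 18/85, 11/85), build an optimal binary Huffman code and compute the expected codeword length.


Huffman construction (repeatedly merge the two least-probable nodes; each merge adds 1 bit to every symbol beneath it): 11/85 + 13/85 = 24/85; 3/17 + 18/85 = 33/85; 24/85 + 28/85 = 52/85; 33/85 + 52/85 = 1. Resulting codeword lengths (in the order the probabilities were given): (2, 2, 3, 2, 3). L_avg = sum(p_i * l_i) = 28/85*2 + 3/17*2 + 13/85*3 + 18/85*2 + 11/85*3 = 194/85 = 2.2824

2.2824 bits


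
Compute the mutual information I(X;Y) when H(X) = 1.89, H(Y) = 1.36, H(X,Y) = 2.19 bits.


I(X;Y) = H(X) + H(Y) - H(X,Y) = 1.89 + 1.36 - 2.19 = 1.06

1.06 bits


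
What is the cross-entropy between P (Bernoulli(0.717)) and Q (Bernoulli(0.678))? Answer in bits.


H(P,Q) = -p*log2(q) - (1-p)*log2(1-q). -0.717*log2(0.678) = 0.401981; -0.283*log2(0.322) = 0.462667. H(P,Q) = 0.401981 + 0.462667 = 0.8646

0.8646 bits


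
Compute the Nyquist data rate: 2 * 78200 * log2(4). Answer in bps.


Rate = 2 * B * log2(M) = 2 * 78200 * 2.0 = 312800.0

312800.0 bps


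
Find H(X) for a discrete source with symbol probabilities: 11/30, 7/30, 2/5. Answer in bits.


H = -sum(p_i * log2(p_i)). Terms: -(11/30)*log2(11/30) = 0.530735; -(7/30)*log2(7/30) = 0.489892; -(2/5)*log2(2/5) = 0.528771. H = 0.530735 + 0.489892 + 0.528771 = 1.5494

1.5494 bits


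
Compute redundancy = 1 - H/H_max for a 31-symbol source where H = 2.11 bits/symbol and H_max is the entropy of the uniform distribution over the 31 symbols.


H_max = log2(K) = log2(31) = 4.9542 bits/symbol. Redundancy = 1 - H/H_max = 1 - 2.11/4.9542 = 1 - 0.4259 = 0.5741

0.5741


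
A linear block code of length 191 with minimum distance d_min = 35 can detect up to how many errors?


Detection capability = d_min - 1 = 35 - 1 = 34

34 errors


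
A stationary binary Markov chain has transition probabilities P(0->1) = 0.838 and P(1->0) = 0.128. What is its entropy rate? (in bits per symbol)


Stationary distribution: pi_0 = p10/(p01+p10) = 0.1325, pi_1 = 0.8675. Entropy rate H' = pi_0*H(p01) + pi_1*H(p10) = 0.1325*0.6391 + 0.8675*0.5519 = 0.5635

0.5635 bits/symbol


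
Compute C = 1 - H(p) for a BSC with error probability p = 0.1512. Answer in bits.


H(p) = -p*log2(p) - (1-p)*log2(1-p) = -0.1512*log2(0.1512) - 0.8488*log2(0.8488) = 0.412091 + 0.200744 = 0.6128. C = 1 - H(p) = 1 - 0.6128 = 0.3872

0.3872 bits


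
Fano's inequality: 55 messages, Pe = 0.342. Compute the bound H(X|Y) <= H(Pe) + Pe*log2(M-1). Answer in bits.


H(Pe) = -Pe*log2(Pe) - (1-Pe)*log2(1-Pe) = -0.342*log2(0.342) - 0.658*log2(0.658) = 0.529393 + 0.397327 = 0.9267. Pe*log2(M-1) = 0.342*log2(54) = 1.968172. Bound = H(Pe) + Pe*log2(M-1) = 0.529393 + 0.397327 + 1.968172 = 2.8949

2.8949 bits


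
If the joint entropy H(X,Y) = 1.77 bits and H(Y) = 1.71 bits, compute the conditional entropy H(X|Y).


H(X|Y) = H(X,Y) - H(Y) = 1.77 - 1.71 = 0.06

0.06 bits


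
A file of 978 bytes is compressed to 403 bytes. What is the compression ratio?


Ratio = original / compressed = 978 / 403 = 2.4268

2.4268


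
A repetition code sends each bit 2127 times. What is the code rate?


Rate = k/n = 1/2127

1/2127


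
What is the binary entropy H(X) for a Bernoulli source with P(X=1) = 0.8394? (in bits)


H = -p*log2(p) - (1-p)*log2(1-p). -0.8394*log2(0.8394) = 0.212007; -0.1606*log2(0.1606) = 0.423736. H = 0.212007 + 0.423736 = 0.6357

0.6357 bits


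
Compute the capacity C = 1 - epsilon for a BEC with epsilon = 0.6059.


C = 1 - epsilon = 1 - 0.6059 = 0.3941

0.3941 bits


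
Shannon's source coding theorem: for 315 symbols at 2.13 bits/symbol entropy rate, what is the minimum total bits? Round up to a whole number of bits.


Minimum bits >= n * H = 315 * 2.13 = 670.95, rounded up to a whole number of bits = 671

671 bits


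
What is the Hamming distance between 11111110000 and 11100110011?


Count differing positions: . . . ^ ^ . . . . ^ ^ = 4 differences

4


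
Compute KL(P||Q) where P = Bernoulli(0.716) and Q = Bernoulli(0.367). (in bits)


KL = p*log2(p/q) + (1-p)*log2((1-p)/(1-q)) = 0.716*log2(0.716/0.367) + 0.284*log2(0.284/0.633) = 0.362

0.362 bits


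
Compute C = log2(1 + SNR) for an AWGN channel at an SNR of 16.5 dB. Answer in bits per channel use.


SNR_linear = 10^(16.5/10) = 44.6684; C = log2(1 + SNR_linear) = log2(1 + 44.6684) = 5.5131

5.5131 bits/channel use


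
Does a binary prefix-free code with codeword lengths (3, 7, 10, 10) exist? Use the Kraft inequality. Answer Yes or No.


Kraft sum = sum(2^(-l_i)) = 0.1348, need <= 1. Result: satisfied (a binary prefix-free code with these lengths exists)

Yes


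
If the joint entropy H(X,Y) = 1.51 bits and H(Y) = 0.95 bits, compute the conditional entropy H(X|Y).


H(X|Y) = H(X,Y) - H(Y) = 1.51 - 0.95 = 0.56

0.56 bits


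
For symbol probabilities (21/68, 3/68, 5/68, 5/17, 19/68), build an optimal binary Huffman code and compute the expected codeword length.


Huffman construction (repeatedly merge the two least-probable nodes; each merge adds 1 bit to every symbol beneath it): 3/68 + 5/68 = 2/17; 2/17 + 19/68 = 27/68; 5/17 + 21/68 = 41/68; 27/68 + 41/68 = 1. Resulting codeword lengths (in the order the probabilities were given): (2, 3, 3, 2, 2). L_avg = sum(p_i * l_i) = 21/68*2 + 3/68*3 + 5/68*3 + 5/17*2 + 19/68*2 = 36/17 = 2.1176

2.1176 bits


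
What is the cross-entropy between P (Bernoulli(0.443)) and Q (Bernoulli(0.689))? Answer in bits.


H(P,Q) = -p*log2(q) - (1-p)*log2(1-q). -0.443*log2(0.689) = 0.238079; -0.557*log2(0.311) = 0.938553. H(P,Q) = 0.238079 + 0.938553 = 1.1766

1.1766 bits


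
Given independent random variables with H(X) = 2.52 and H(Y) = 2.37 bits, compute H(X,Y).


For independent variables, H(X,Y) = H(X) + H(Y) = 2.52 + 2.37 = 4.89

4.89 bits


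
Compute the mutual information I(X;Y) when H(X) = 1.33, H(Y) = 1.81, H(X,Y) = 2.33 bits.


I(X;Y) = H(X) + H(Y) - H(X,Y) = 1.33 + 1.81 - 2.33 = 0.81

0.81 bits


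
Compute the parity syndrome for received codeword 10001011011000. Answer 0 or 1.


Syndrome = XOR of all bits = 1 XOR 0 XOR 0 XOR 0 XOR 1 XOR 0 XOR 1 XOR 1 XOR 0 XOR 1 XOR 1 XOR 0 XOR 0 XOR 0 = 0

0


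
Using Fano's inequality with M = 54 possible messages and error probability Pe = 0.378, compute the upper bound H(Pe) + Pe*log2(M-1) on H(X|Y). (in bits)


H(Pe) = -Pe*log2(Pe) - (1-Pe)*log2(1-Pe) = -0.378*log2(0.378) - 0.622*log2(0.622) = 0.530539 + 0.426078 = 0.9566. Pe*log2(M-1) = 0.378*log2(53) = 2.165154. Bound = H(Pe) + Pe*log2(M-1) = 0.530539 + 0.426078 + 2.165154 = 3.1218

3.1218 bits


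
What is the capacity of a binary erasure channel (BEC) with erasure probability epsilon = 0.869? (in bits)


C = 1 - epsilon = 1 - 0.869 = 0.131

0.131 bits


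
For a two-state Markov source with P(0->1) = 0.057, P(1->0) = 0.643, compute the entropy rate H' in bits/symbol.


Stationary distribution: pi_0 = p10/(p01+p10) = 0.9186, pi_1 = 0.0814. Entropy rate H' = pi_0*H(p01) + pi_1*H(p10) = 0.9186*0.3154 + 0.0814*0.9402 = 0.3663

0.3663 bits/symbol


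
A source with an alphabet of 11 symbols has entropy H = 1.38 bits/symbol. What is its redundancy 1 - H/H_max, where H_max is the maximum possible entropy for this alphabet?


H_max = log2(K) = log2(11) = 3.4594 bits/symbol. Redundancy = 1 - H/H_max = 1 - 1.38/3.4594 = 1 - 0.3989 = 0.6011

0.6011


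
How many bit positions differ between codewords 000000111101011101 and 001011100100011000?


Count differing positions: . . ^ . ^ ^ . ^ ^ . . ^ . . . ^ . ^ = 8 differences

8


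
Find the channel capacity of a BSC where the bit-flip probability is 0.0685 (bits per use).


H(p) = -p*log2(p) - (1-p)*log2(1-p) = -0.0685*log2(0.0685) - 0.9315*log2(0.9315) = 0.264941 + 0.095360 = 0.3603. C = 1 - H(p) = 1 - 0.3603 = 0.6397

0.6397 bits


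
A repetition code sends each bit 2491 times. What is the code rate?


Rate = k/n = 1/2491

1/2491


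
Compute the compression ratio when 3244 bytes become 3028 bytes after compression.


Ratio = original / compressed = 3244 / 3028 = 1.0713

1.0713


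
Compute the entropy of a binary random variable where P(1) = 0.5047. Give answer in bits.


H = -p*log2(p) - (1-p)*log2(1-p). -0.5047*log2(0.5047) = 0.497888; -0.4953*log2(0.4953) = 0.502049. H = 0.497888 + 0.502049 = 0.9999

0.9999 bits


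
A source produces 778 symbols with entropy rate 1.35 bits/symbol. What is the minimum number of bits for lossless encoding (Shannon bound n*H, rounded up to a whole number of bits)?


Minimum bits >= n * H = 778 * 1.35 = 1050.3, rounded up to a whole number of bits = 1051

1051 bits


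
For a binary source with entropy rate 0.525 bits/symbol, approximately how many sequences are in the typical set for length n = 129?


log2|A_typical| = nH = 129 * 0.525 = 67.725, so |A_typical| ~ 2^67.725 = 2.439e+20

2.439e+20


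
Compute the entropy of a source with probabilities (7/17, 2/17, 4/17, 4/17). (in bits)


H = -sum(p_i * log2(p_i)). Terms: -(7/17)*log2(7/17) = 0.527103; -(2/17)*log2(2/17) = 0.363231; -(4/17)*log2(4/17) = 0.491168; -(4/17)*log2(4/17) = 0.491168. H = 0.527103 + 0.363231 + 0.491168 + 0.491168 = 1.8727

1.8727 bits


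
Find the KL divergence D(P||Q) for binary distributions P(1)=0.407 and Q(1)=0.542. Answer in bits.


KL = p*log2(p/q) + (1-p)*log2((1-p)/(1-q)) = 0.407*log2(0.407/0.542) + 0.593*log2(0.593/0.458) = 0.0528

0.0528 bits


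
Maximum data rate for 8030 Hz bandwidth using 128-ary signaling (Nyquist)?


Rate = 2 * B * log2(M) = 2 * 8030 * 7.0 = 112420.0

112420.0 bps


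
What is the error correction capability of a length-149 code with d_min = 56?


Correction capability = floor((d-1)/2) = floor((56-1)/2) = 27

27 errors


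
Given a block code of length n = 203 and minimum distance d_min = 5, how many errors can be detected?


Detection capability = d_min - 1 = 5 - 1 = 4

4 errors


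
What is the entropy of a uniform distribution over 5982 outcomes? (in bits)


H = log2(n) = log2(5982) = 12.5464

12.5464 bits


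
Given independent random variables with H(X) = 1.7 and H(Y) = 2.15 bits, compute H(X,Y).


For independent variables, H(X,Y) = H(X) + H(Y) = 1.7 + 2.15 = 3.85

3.85 bits


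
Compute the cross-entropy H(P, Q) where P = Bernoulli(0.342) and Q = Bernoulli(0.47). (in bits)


H(P,Q) = -p*log2(q) - (1-p)*log2(1-q). -0.342*log2(0.47) = 0.372529; -0.658*log2(0.53) = 0.602686. H(P,Q) = 0.372529 + 0.602686 = 0.9752

0.9752 bits


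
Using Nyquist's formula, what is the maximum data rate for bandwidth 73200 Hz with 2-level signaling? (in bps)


Rate = 2 * B * log2(M) = 2 * 73200 * 1.0 = 146400.0

146400.0 bps


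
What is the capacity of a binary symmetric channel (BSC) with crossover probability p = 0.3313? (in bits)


H(p) = -p*log2(p) - (1-p)*log2(1-p) = -0.3313*log2(0.3313) - 0.6687*log2(0.6687) = 0.528023 + 0.388226 = 0.9162. C = 1 - H(p) = 1 - 0.9162 = 0.0838

0.0838 bits


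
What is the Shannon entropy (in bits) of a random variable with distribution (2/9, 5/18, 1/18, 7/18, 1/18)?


H = -sum(p_i * log2(p_i)). Terms: -(2/9)*log2(2/9) = 0.482206; -(5/18)*log2(5/18) = 0.513332; -(1/18)*log2(1/18) = 0.231663; -(7/18)*log2(7/18) = 0.529888; -(1/18)*log2(1/18) = 0.231663. H = 0.482206 + 0.513332 + 0.231663 + 0.529888 + 0.231663 = 1.9888

1.9888 bits


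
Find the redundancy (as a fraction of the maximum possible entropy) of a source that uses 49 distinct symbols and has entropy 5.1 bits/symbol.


H_max = log2(K) = log2(49) = 5.6147 bits/symbol. Redundancy = 1 - H/H_max = 1 - 5.1/5.6147 = 1 - 0.9083 = 0.0917

0.0917


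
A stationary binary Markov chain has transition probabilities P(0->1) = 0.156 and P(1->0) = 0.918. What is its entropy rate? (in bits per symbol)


Stationary distribution: pi_0 = p10/(p01+p10) = 0.8547, pi_1 = 0.1453. Entropy rate H' = pi_0*H(p01) + pi_1*H(p10) = 0.8547*0.6247 + 0.1453*0.4092 = 0.5934

0.5934 bits/symbol


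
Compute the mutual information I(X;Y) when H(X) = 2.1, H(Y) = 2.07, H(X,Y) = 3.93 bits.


I(X;Y) = H(X) + H(Y) - H(X,Y) = 2.1 + 2.07 - 3.93 = 0.24

0.24 bits


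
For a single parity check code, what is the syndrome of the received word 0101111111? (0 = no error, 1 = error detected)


Syndrome = XOR of all bits = 0 XOR 1 XOR 0 XOR 1 XOR 1 XOR 1 XOR 1 XOR 1 XOR 1 XOR 1 = 0

0


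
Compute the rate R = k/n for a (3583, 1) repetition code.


Rate = k/n = 1/3583

1/3583


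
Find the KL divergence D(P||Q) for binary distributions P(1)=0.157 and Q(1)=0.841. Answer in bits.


KL = p*log2(p/q) + (1-p)*log2((1-p)/(1-q)) = 0.157*log2(0.157/0.841) + 0.843*log2(0.843/0.159) = 1.6485

1.6485 bits


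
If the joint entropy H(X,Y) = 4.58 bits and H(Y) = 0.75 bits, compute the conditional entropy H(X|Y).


H(X|Y) = H(X,Y) - H(Y) = 4.58 - 0.75 = 3.83

3.83 bits


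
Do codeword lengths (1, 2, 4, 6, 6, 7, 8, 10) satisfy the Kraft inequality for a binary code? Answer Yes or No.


Kraft sum = sum(2^(-l_i)) = 0.8564, need <= 1. Result: satisfied (a binary prefix-free code with these lengths exists)

Yes


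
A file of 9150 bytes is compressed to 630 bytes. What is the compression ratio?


Ratio = original / compressed = 9150 / 630 = 14.5238

14.5238


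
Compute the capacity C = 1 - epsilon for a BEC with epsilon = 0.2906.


C = 1 - epsilon = 1 - 0.2906 = 0.7094

0.7094 bits


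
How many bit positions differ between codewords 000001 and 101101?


Count differing positions: ^ . ^ ^ . . = 3 differences

3


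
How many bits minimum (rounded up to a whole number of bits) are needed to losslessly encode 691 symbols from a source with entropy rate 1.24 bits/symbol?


Minimum bits >= n * H = 691 * 1.24 = 856.84, rounded up to a whole number of bits = 857

857 bits


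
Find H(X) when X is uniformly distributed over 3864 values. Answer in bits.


H = log2(n) = log2(3864) = 11.9159

11.9159 bits


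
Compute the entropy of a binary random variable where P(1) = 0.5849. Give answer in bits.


H = -p*log2(p) - (1-p)*log2(1-p). -0.5849*log2(0.5849) = 0.452559; -0.4151*log2(0.4151) = 0.526542. H = 0.452559 + 0.526542 = 0.9791

0.9791 bits


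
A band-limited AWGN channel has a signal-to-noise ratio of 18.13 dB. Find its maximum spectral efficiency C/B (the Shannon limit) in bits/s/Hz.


SNR_linear = 10^(18.13/10) = 65.013; C/B = log2(1 + SNR_linear) = log2(1 + 65.013) = 6.0447

6.0447 bits/s/Hz


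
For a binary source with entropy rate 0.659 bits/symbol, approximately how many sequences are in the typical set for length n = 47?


log2|A_typical| = nH = 47 * 0.659 = 30.973, so |A_typical| ~ 2^30.973 = 2.108e+09

2.108e+09


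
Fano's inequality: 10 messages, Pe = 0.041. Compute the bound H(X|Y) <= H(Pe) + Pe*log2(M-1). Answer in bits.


H(Pe) = -Pe*log2(Pe) - (1-Pe)*log2(1-Pe) = -0.041*log2(0.041) - 0.959*log2(0.959) = 0.188938 + 0.057921 = 0.2469. Pe*log2(M-1) = 0.041*log2(9) = 0.129967. Bound = H(Pe) + Pe*log2(M-1) = 0.188938 + 0.057921 + 0.129967 = 0.3768

0.3768 bits


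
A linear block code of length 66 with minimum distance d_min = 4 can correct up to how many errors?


Correction capability = floor((d-1)/2) = floor((4-1)/2) = 1

1 errors


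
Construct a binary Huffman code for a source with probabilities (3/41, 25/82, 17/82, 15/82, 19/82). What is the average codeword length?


Huffman construction (repeatedly merge the two least-probable nodes; each merge adds 1 bit to every symbol beneath it): 3/41 + 15/82 = 21/82; 17/82 + 19/82 = 18/41; 21/82 + 25/82 = 23/41; 18/41 + 23/41 = 1. Resulting codeword lengths (in the order the probabilities were given): (3, 2, 2, 3, 2). L_avg = sum(p_i * l_i) = 3/41*3 + 25/82*2 + 17/82*2 + 15/82*3 + 19/82*2 = 185/82 = 2.2561

2.2561 bits


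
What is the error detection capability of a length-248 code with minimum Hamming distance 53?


Detection capability = d_min - 1 = 53 - 1 = 52

52 errors


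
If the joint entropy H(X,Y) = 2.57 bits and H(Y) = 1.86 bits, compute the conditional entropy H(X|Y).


H(X|Y) = H(X,Y) - H(Y) = 2.57 - 1.86 = 0.71

0.71 bits


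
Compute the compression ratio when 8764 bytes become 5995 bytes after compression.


Ratio = original / compressed = 8764 / 5995 = 1.4619

1.4619


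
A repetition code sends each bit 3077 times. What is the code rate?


Rate = k/n = 1/3077

1/3077


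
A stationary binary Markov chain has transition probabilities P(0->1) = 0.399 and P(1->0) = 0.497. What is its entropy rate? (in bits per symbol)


Stationary distribution: pi_0 = p10/(p01+p10) = 0.5547, pi_1 = 0.4453. Entropy rate H' = pi_0*H(p01) + pi_1*H(p10) = 0.5547*0.9704 + 0.4453*1.0 = 0.9835

0.9835 bits/symbol


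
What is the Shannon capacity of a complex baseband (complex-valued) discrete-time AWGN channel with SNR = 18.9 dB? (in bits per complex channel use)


SNR_linear = 10^(18.9/10) = 77.6247; C = log2(1 + SNR_linear) = log2(1 + 77.6247) = 6.2969

6.2969 bits/channel use


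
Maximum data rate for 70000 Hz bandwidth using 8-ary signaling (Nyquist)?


Rate = 2 * B * log2(M) = 2 * 70000 * 3.0 = 420000.0

420000.0 bps


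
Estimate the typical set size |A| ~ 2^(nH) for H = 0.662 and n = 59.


log2|A_typical| = nH = 59 * 0.662 = 39.058, so |A_typical| ~ 2^39.058 = 5.723e+11

5.723e+11


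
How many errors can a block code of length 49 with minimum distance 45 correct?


Correction capability = floor((d-1)/2) = floor((45-1)/2) = 22

22 errors


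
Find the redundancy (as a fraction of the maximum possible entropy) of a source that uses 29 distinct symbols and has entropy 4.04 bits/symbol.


H_max = log2(K) = log2(29) = 4.858 bits/symbol. Redundancy = 1 - H/H_max = 1 - 4.04/4.858 = 1 - 0.8316 = 0.1684

0.1684


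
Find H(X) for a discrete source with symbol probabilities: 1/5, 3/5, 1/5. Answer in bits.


H = -sum(p_i * log2(p_i)). Terms: -(1/5)*log2(1/5) = 0.464386; -(3/5)*log2(3/5) = 0.442179; -(1/5)*log2(1/5) = 0.464386. H = 0.464386 + 0.442179 + 0.464386 = 1.371

1.371 bits


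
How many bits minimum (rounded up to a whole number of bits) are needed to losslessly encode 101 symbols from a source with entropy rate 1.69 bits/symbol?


Minimum bits >= n * H = 101 * 1.69 = 170.69, rounded up to a whole number of bits = 171

171 bits


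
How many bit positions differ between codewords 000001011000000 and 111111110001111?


Count differing positions: ^ ^ ^ ^ ^ . ^ . ^ . . ^ ^ ^ ^ = 11 differences

11


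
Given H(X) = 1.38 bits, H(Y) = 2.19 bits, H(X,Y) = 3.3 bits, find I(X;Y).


I(X;Y) = H(X) + H(Y) - H(X,Y) = 1.38 + 2.19 - 3.3 = 0.27

0.27 bits


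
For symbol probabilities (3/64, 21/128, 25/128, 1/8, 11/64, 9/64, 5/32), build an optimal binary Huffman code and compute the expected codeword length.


Huffman construction (repeatedly merge the two least-probable nodes; each merge adds 1 bit to every symbol beneath it): 3/64 + 1/8 = 11/64; 9/64 + 5/32 = 19/64; 21/128 + 11/64 = 43/128; 11/64 + 25/128 = 47/128; 19/64 + 43/128 = 81/128; 47/128 + 81/128 = 1. Resulting codeword lengths (in the order the probabilities were given): (3, 3, 2, 3, 3, 3, 3). L_avg = sum(p_i * l_i) = 3/64*3 + 21/128*3 + 25/128*2 + 1/8*3 + 11/64*3 + 9/64*3 + 5/32*3 = 359/128 = 2.8047

2.8047 bits


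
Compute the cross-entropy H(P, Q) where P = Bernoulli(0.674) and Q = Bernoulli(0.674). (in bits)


H(P,Q) = -p*log2(q) - (1-p)*log2(1-q). -0.674*log2(0.674) = 0.383627; -0.326*log2(0.326) = 0.527160. H(P,Q) = 0.383627 + 0.527160 = 0.9108

0.9108 bits


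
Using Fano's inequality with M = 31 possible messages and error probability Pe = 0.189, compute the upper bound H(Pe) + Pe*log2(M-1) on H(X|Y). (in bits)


H(Pe) = -Pe*log2(Pe) - (1-Pe)*log2(1-Pe) = -0.189*log2(0.189) - 0.811*log2(0.811) = 0.454269 + 0.245105 = 0.6994. Pe*log2(M-1) = 0.189*log2(30) = 0.927402. Bound = H(Pe) + Pe*log2(M-1) = 0.454269 + 0.245105 + 0.927402 = 1.6268

1.6268 bits


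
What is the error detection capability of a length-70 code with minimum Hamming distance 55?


Detection capability = d_min - 1 = 55 - 1 = 54

54 errors


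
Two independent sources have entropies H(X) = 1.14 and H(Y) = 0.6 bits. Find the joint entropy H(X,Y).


For independent variables, H(X,Y) = H(X) + H(Y) = 1.14 + 0.6 = 1.74

1.74 bits


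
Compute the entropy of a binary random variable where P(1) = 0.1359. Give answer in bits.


H = -p*log2(p) - (1-p)*log2(1-p). -0.1359*log2(0.1359) = 0.391308; -0.8641*log2(0.8641) = 0.182092. H = 0.391308 + 0.182092 = 0.5734

0.5734 bits
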